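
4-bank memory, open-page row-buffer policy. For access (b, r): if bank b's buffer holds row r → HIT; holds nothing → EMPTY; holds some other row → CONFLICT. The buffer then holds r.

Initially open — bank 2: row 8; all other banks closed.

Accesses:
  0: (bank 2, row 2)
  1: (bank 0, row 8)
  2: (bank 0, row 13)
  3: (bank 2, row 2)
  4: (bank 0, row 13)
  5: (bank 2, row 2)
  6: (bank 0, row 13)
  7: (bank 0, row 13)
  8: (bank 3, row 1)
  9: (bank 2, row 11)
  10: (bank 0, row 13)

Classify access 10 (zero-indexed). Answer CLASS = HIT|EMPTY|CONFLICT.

step 0: bank2 8->2 [CONFLICT]
step 1: bank0 None->8 [EMPTY]
step 2: bank0 8->13 [CONFLICT]
step 3: bank2 2->2 [HIT]
step 4: bank0 13->13 [HIT]
step 5: bank2 2->2 [HIT]
step 6: bank0 13->13 [HIT]
step 7: bank0 13->13 [HIT]
step 8: bank3 None->1 [EMPTY]
step 9: bank2 2->11 [CONFLICT]
step 10: bank0 13->13 [HIT]

CLASS = HIT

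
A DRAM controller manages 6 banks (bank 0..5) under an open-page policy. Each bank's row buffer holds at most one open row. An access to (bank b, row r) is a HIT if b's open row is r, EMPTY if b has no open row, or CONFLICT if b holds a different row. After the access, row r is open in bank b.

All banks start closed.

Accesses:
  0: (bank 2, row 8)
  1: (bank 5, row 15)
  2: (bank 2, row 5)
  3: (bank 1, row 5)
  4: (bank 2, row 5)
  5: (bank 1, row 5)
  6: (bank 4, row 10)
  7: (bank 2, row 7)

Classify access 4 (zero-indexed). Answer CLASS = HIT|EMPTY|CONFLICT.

CLASS = HIT

step 0: bank2 None->8 [EMPTY]
step 1: bank5 None->15 [EMPTY]
step 2: bank2 8->5 [CONFLICT]
step 3: bank1 None->5 [EMPTY]
step 4: bank2 5->5 [HIT]
step 5: bank1 5->5 [HIT]
step 6: bank4 None->10 [EMPTY]
step 7: bank2 5->7 [CONFLICT]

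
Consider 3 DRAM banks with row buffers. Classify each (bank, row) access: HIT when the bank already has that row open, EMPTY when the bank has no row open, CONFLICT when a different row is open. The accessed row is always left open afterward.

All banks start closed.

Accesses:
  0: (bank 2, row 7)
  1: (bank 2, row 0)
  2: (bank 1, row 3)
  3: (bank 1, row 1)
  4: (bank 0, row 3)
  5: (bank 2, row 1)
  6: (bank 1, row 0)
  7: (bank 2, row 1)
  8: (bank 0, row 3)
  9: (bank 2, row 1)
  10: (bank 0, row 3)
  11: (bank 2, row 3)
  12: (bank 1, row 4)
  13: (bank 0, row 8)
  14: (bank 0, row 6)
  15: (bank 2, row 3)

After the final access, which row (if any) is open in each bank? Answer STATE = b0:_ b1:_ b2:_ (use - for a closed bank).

0: bank 2 row 7 — prev None → EMPTY
1: bank 2 row 0 — prev 7 → CONFLICT
2: bank 1 row 3 — prev None → EMPTY
3: bank 1 row 1 — prev 3 → CONFLICT
4: bank 0 row 3 — prev None → EMPTY
5: bank 2 row 1 — prev 0 → CONFLICT
6: bank 1 row 0 — prev 1 → CONFLICT
7: bank 2 row 1 — prev 1 → HIT
8: bank 0 row 3 — prev 3 → HIT
9: bank 2 row 1 — prev 1 → HIT
10: bank 0 row 3 — prev 3 → HIT
11: bank 2 row 3 — prev 1 → CONFLICT
12: bank 1 row 4 — prev 0 → CONFLICT
13: bank 0 row 8 — prev 3 → CONFLICT
14: bank 0 row 6 — prev 8 → CONFLICT
15: bank 2 row 3 — prev 3 → HIT

STATE = b0:6 b1:4 b2:3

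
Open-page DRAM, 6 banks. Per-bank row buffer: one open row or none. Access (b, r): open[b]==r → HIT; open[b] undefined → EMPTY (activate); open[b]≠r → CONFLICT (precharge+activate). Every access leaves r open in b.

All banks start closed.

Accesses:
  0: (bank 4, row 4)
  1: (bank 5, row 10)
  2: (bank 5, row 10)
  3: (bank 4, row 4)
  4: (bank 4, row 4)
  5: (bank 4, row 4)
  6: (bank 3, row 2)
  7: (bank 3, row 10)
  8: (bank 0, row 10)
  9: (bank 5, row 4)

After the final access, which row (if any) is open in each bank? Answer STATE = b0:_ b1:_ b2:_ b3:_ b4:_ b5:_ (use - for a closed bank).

#0 (4,4) E
#1 (5,10) E
#2 (5,10) H  (was 10)
#3 (4,4) H  (was 4)
#4 (4,4) H  (was 4)
#5 (4,4) H  (was 4)
#6 (3,2) E
#7 (3,10) C  (was 2)
#8 (0,10) E
#9 (5,4) C  (was 10)

STATE = b0:10 b1:- b2:- b3:10 b4:4 b5:4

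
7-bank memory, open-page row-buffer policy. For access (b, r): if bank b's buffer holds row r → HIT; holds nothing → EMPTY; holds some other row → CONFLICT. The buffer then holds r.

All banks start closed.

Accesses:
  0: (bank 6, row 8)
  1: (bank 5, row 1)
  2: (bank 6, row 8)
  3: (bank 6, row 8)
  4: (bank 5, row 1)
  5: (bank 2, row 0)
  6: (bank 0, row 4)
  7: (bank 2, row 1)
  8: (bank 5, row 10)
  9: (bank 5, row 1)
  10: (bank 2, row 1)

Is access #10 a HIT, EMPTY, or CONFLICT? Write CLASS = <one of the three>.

CLASS = HIT

#0 (6,8) E
#1 (5,1) E
#2 (6,8) H  (was 8)
#3 (6,8) H  (was 8)
#4 (5,1) H  (was 1)
#5 (2,0) E
#6 (0,4) E
#7 (2,1) C  (was 0)
#8 (5,10) C  (was 1)
#9 (5,1) C  (was 10)
#10 (2,1) H  (was 1)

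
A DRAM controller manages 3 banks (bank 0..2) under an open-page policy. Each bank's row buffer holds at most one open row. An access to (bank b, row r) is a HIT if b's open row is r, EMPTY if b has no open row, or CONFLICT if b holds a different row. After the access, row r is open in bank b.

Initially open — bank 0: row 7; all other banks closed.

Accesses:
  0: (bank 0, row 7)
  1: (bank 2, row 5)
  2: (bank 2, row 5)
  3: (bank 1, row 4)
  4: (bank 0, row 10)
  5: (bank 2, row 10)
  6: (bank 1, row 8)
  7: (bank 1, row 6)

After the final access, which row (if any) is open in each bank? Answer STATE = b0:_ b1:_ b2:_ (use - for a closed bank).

  [0] b0 r7: had r7 ⇒ H
  [1] b2 r5: no row ⇒ E
  [2] b2 r5: had r5 ⇒ H
  [3] b1 r4: no row ⇒ E
  [4] b0 r10: had r7 ⇒ C
  [5] b2 r10: had r5 ⇒ C
  [6] b1 r8: had r4 ⇒ C
  [7] b1 r6: had r8 ⇒ C

STATE = b0:10 b1:6 b2:10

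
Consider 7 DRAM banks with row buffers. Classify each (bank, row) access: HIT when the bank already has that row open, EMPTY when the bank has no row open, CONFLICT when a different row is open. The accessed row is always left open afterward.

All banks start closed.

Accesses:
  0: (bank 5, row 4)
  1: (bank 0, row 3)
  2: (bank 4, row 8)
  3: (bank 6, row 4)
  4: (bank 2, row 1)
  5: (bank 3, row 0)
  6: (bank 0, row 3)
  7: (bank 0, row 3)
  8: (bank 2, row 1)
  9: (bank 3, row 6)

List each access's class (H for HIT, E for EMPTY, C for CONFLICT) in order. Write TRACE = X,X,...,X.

#0 (5,4) E
#1 (0,3) E
#2 (4,8) E
#3 (6,4) E
#4 (2,1) E
#5 (3,0) E
#6 (0,3) H  (was 3)
#7 (0,3) H  (was 3)
#8 (2,1) H  (was 1)
#9 (3,6) C  (was 0)

TRACE = E,E,E,E,E,E,H,H,H,C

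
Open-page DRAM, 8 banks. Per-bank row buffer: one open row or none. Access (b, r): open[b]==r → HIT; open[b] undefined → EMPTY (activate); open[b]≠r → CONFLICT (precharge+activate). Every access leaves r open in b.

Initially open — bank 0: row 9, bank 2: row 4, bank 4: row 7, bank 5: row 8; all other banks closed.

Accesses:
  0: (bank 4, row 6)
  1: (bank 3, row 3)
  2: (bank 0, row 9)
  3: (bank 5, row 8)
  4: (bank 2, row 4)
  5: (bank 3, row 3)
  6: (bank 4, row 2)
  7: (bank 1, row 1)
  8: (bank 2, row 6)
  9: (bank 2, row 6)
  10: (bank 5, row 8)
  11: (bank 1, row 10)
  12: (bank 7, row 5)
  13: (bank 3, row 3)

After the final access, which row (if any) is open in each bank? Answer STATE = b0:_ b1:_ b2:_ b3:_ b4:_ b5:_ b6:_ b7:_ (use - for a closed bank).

STATE = b0:9 b1:10 b2:6 b3:3 b4:2 b5:8 b6:- b7:5

step 0: bank4 7->6 [CONFLICT]
step 1: bank3 None->3 [EMPTY]
step 2: bank0 9->9 [HIT]
step 3: bank5 8->8 [HIT]
step 4: bank2 4->4 [HIT]
step 5: bank3 3->3 [HIT]
step 6: bank4 6->2 [CONFLICT]
step 7: bank1 None->1 [EMPTY]
step 8: bank2 4->6 [CONFLICT]
step 9: bank2 6->6 [HIT]
step 10: bank5 8->8 [HIT]
step 11: bank1 1->10 [CONFLICT]
step 12: bank7 None->5 [EMPTY]
step 13: bank3 3->3 [HIT]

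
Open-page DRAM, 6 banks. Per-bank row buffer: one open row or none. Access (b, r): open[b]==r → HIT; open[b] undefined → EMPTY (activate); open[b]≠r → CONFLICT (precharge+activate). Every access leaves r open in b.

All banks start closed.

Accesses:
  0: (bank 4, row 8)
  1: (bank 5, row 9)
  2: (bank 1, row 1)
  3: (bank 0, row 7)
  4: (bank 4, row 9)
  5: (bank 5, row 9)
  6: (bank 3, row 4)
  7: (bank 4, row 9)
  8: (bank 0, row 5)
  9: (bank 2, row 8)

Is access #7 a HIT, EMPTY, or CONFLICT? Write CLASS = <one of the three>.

#0 (4,8) E
#1 (5,9) E
#2 (1,1) E
#3 (0,7) E
#4 (4,9) C  (was 8)
#5 (5,9) H  (was 9)
#6 (3,4) E
#7 (4,9) H  (was 9)
#8 (0,5) C  (was 7)
#9 (2,8) E

CLASS = HIT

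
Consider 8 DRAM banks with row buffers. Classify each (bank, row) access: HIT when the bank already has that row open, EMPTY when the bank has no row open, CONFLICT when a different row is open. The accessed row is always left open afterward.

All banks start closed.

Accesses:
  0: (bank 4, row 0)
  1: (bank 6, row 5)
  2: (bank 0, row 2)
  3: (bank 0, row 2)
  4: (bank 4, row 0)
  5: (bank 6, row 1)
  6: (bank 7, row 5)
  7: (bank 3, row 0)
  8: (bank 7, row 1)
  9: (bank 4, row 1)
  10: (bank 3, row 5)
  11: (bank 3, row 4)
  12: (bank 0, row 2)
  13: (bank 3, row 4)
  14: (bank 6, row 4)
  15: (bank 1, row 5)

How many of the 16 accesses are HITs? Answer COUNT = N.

  [0] b4 r0: no row ⇒ E
  [1] b6 r5: no row ⇒ E
  [2] b0 r2: no row ⇒ E
  [3] b0 r2: had r2 ⇒ H
  [4] b4 r0: had r0 ⇒ H
  [5] b6 r1: had r5 ⇒ C
  [6] b7 r5: no row ⇒ E
  [7] b3 r0: no row ⇒ E
  [8] b7 r1: had r5 ⇒ C
  [9] b4 r1: had r0 ⇒ C
  [10] b3 r5: had r0 ⇒ C
  [11] b3 r4: had r5 ⇒ C
  [12] b0 r2: had r2 ⇒ H
  [13] b3 r4: had r4 ⇒ H
  [14] b6 r4: had r1 ⇒ C
  [15] b1 r5: no row ⇒ E

COUNT = 4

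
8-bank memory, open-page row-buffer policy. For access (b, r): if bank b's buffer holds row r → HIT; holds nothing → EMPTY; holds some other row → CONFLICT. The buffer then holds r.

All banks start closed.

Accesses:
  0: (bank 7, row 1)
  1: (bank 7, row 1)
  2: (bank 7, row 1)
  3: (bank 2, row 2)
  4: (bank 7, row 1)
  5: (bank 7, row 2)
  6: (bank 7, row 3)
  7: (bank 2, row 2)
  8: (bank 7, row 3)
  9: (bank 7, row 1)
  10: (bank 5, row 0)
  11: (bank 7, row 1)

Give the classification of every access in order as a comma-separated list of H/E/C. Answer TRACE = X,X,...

TRACE = E,H,H,E,H,C,C,H,H,C,E,H

0: bank 7 row 1 — prev None → EMPTY
1: bank 7 row 1 — prev 1 → HIT
2: bank 7 row 1 — prev 1 → HIT
3: bank 2 row 2 — prev None → EMPTY
4: bank 7 row 1 — prev 1 → HIT
5: bank 7 row 2 — prev 1 → CONFLICT
6: bank 7 row 3 — prev 2 → CONFLICT
7: bank 2 row 2 — prev 2 → HIT
8: bank 7 row 3 — prev 3 → HIT
9: bank 7 row 1 — prev 3 → CONFLICT
10: bank 5 row 0 — prev None → EMPTY
11: bank 7 row 1 — prev 1 → HIT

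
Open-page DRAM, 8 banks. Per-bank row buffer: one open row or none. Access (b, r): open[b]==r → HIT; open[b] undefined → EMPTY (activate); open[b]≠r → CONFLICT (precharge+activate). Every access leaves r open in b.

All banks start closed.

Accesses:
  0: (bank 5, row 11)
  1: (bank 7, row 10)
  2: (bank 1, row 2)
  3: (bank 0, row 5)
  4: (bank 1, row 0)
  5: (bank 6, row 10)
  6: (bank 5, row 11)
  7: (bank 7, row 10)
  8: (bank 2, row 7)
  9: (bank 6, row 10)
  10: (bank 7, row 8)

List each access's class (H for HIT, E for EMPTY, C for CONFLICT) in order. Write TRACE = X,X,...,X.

#0 (5,11) E
#1 (7,10) E
#2 (1,2) E
#3 (0,5) E
#4 (1,0) C  (was 2)
#5 (6,10) E
#6 (5,11) H  (was 11)
#7 (7,10) H  (was 10)
#8 (2,7) E
#9 (6,10) H  (was 10)
#10 (7,8) C  (was 10)

TRACE = E,E,E,E,C,E,H,H,E,H,C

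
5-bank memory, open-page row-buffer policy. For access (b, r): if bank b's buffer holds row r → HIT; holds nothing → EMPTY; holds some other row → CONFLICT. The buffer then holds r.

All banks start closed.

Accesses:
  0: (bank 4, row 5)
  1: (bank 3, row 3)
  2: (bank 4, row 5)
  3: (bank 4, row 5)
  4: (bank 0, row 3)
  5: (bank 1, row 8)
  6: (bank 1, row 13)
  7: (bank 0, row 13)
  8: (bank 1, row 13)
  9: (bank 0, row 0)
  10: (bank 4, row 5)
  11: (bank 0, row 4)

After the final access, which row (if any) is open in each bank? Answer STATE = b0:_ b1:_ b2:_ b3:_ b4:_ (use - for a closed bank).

#0 (4,5) E
#1 (3,3) E
#2 (4,5) H  (was 5)
#3 (4,5) H  (was 5)
#4 (0,3) E
#5 (1,8) E
#6 (1,13) C  (was 8)
#7 (0,13) C  (was 3)
#8 (1,13) H  (was 13)
#9 (0,0) C  (was 13)
#10 (4,5) H  (was 5)
#11 (0,4) C  (was 0)

STATE = b0:4 b1:13 b2:- b3:3 b4:5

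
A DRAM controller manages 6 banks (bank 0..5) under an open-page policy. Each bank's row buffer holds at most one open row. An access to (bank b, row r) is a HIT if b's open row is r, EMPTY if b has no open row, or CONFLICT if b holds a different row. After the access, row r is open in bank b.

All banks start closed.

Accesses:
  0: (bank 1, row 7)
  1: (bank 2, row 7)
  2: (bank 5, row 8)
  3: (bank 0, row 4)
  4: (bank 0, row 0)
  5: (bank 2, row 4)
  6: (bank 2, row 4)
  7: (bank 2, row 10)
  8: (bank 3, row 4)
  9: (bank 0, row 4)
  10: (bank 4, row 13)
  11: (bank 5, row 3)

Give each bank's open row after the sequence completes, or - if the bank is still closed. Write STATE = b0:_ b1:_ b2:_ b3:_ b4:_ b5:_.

STATE = b0:4 b1:7 b2:10 b3:4 b4:13 b5:3

0: bank 1 row 7 — prev None → EMPTY
1: bank 2 row 7 — prev None → EMPTY
2: bank 5 row 8 — prev None → EMPTY
3: bank 0 row 4 — prev None → EMPTY
4: bank 0 row 0 — prev 4 → CONFLICT
5: bank 2 row 4 — prev 7 → CONFLICT
6: bank 2 row 4 — prev 4 → HIT
7: bank 2 row 10 — prev 4 → CONFLICT
8: bank 3 row 4 — prev None → EMPTY
9: bank 0 row 4 — prev 0 → CONFLICT
10: bank 4 row 13 — prev None → EMPTY
11: bank 5 row 3 — prev 8 → CONFLICT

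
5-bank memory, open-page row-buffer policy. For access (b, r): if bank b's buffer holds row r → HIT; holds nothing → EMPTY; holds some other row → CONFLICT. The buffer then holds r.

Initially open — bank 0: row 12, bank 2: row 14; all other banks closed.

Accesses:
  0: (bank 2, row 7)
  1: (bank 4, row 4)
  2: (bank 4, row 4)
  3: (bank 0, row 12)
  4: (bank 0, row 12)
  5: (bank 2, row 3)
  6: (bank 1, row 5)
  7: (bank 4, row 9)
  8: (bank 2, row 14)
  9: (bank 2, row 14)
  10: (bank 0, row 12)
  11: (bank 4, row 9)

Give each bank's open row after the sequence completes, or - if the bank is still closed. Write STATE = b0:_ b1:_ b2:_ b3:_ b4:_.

STATE = b0:12 b1:5 b2:14 b3:- b4:9

step 0: bank2 14->7 [CONFLICT]
step 1: bank4 None->4 [EMPTY]
step 2: bank4 4->4 [HIT]
step 3: bank0 12->12 [HIT]
step 4: bank0 12->12 [HIT]
step 5: bank2 7->3 [CONFLICT]
step 6: bank1 None->5 [EMPTY]
step 7: bank4 4->9 [CONFLICT]
step 8: bank2 3->14 [CONFLICT]
step 9: bank2 14->14 [HIT]
step 10: bank0 12->12 [HIT]
step 11: bank4 9->9 [HIT]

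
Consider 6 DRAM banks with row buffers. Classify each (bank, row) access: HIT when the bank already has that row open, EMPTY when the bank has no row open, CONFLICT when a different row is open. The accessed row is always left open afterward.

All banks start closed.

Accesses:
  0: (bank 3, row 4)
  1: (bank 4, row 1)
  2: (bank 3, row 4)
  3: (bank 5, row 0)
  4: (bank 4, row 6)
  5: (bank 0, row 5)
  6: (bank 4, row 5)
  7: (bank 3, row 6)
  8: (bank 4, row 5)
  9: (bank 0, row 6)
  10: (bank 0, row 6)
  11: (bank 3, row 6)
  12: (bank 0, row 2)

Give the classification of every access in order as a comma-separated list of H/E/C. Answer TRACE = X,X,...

#0 (3,4) E
#1 (4,1) E
#2 (3,4) H  (was 4)
#3 (5,0) E
#4 (4,6) C  (was 1)
#5 (0,5) E
#6 (4,5) C  (was 6)
#7 (3,6) C  (was 4)
#8 (4,5) H  (was 5)
#9 (0,6) C  (was 5)
#10 (0,6) H  (was 6)
#11 (3,6) H  (was 6)
#12 (0,2) C  (was 6)

TRACE = E,E,H,E,C,E,C,C,H,C,H,H,C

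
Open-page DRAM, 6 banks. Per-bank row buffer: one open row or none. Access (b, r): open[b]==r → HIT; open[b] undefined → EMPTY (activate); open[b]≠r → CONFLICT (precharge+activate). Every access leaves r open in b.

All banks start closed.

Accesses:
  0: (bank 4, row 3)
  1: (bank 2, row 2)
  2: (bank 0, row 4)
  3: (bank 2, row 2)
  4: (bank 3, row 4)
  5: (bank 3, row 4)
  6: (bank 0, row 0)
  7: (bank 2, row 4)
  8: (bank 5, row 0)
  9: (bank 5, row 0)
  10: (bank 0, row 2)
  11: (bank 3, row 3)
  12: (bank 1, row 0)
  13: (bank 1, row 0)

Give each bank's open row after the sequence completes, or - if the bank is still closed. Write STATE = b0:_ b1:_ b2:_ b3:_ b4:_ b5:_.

step 0: bank4 None->3 [EMPTY]
step 1: bank2 None->2 [EMPTY]
step 2: bank0 None->4 [EMPTY]
step 3: bank2 2->2 [HIT]
step 4: bank3 None->4 [EMPTY]
step 5: bank3 4->4 [HIT]
step 6: bank0 4->0 [CONFLICT]
step 7: bank2 2->4 [CONFLICT]
step 8: bank5 None->0 [EMPTY]
step 9: bank5 0->0 [HIT]
step 10: bank0 0->2 [CONFLICT]
step 11: bank3 4->3 [CONFLICT]
step 12: bank1 None->0 [EMPTY]
step 13: bank1 0->0 [HIT]

STATE = b0:2 b1:0 b2:4 b3:3 b4:3 b5:0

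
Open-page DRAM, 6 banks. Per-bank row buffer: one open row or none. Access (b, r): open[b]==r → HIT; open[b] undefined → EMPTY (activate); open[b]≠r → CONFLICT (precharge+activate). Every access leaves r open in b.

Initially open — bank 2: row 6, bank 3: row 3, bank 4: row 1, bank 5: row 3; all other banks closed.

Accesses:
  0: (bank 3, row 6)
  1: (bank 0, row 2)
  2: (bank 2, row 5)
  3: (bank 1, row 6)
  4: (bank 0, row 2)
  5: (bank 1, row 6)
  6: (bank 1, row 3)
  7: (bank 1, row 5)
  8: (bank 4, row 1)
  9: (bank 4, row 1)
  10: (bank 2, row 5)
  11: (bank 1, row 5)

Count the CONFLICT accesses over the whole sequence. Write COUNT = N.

  [0] b3 r6: had r3 ⇒ C
  [1] b0 r2: no row ⇒ E
  [2] b2 r5: had r6 ⇒ C
  [3] b1 r6: no row ⇒ E
  [4] b0 r2: had r2 ⇒ H
  [5] b1 r6: had r6 ⇒ H
  [6] b1 r3: had r6 ⇒ C
  [7] b1 r5: had r3 ⇒ C
  [8] b4 r1: had r1 ⇒ H
  [9] b4 r1: had r1 ⇒ H
  [10] b2 r5: had r5 ⇒ H
  [11] b1 r5: had r5 ⇒ H

COUNT = 4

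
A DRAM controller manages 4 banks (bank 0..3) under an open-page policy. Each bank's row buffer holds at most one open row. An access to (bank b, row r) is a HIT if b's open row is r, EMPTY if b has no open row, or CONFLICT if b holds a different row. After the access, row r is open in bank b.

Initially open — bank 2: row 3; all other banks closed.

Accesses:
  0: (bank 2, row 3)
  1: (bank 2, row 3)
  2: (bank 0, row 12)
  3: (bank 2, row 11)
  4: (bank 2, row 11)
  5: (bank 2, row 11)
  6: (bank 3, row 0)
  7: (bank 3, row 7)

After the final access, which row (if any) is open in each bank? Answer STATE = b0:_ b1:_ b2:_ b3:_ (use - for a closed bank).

  [0] b2 r3: had r3 ⇒ H
  [1] b2 r3: had r3 ⇒ H
  [2] b0 r12: no row ⇒ E
  [3] b2 r11: had r3 ⇒ C
  [4] b2 r11: had r11 ⇒ H
  [5] b2 r11: had r11 ⇒ H
  [6] b3 r0: no row ⇒ E
  [7] b3 r7: had r0 ⇒ C

STATE = b0:12 b1:- b2:11 b3:7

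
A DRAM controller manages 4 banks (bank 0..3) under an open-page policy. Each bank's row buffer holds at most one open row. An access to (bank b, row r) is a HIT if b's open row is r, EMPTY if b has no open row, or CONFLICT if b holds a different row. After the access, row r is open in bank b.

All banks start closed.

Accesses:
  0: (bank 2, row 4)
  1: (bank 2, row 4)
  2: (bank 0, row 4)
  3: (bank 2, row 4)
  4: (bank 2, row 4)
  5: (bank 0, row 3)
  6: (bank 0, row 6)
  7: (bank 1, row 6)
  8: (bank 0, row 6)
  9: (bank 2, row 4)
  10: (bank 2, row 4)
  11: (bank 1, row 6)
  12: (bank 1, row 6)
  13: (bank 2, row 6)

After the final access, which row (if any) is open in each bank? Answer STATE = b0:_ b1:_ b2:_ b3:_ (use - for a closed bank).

STATE = b0:6 b1:6 b2:6 b3:-

  [0] b2 r4: no row ⇒ E
  [1] b2 r4: had r4 ⇒ H
  [2] b0 r4: no row ⇒ E
  [3] b2 r4: had r4 ⇒ H
  [4] b2 r4: had r4 ⇒ H
  [5] b0 r3: had r4 ⇒ C
  [6] b0 r6: had r3 ⇒ C
  [7] b1 r6: no row ⇒ E
  [8] b0 r6: had r6 ⇒ H
  [9] b2 r4: had r4 ⇒ H
  [10] b2 r4: had r4 ⇒ H
  [11] b1 r6: had r6 ⇒ H
  [12] b1 r6: had r6 ⇒ H
  [13] b2 r6: had r4 ⇒ C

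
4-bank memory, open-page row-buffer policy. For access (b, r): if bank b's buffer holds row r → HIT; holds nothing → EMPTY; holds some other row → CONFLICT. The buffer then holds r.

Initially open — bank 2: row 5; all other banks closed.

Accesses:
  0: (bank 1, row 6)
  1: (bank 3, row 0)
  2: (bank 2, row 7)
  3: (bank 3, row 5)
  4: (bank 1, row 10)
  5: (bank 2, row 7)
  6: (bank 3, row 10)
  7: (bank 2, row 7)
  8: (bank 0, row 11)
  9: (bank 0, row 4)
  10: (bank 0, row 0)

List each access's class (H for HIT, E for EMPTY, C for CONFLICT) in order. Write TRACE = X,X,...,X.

step 0: bank1 None->6 [EMPTY]
step 1: bank3 None->0 [EMPTY]
step 2: bank2 5->7 [CONFLICT]
step 3: bank3 0->5 [CONFLICT]
step 4: bank1 6->10 [CONFLICT]
step 5: bank2 7->7 [HIT]
step 6: bank3 5->10 [CONFLICT]
step 7: bank2 7->7 [HIT]
step 8: bank0 None->11 [EMPTY]
step 9: bank0 11->4 [CONFLICT]
step 10: bank0 4->0 [CONFLICT]

TRACE = E,E,C,C,C,H,C,H,E,C,C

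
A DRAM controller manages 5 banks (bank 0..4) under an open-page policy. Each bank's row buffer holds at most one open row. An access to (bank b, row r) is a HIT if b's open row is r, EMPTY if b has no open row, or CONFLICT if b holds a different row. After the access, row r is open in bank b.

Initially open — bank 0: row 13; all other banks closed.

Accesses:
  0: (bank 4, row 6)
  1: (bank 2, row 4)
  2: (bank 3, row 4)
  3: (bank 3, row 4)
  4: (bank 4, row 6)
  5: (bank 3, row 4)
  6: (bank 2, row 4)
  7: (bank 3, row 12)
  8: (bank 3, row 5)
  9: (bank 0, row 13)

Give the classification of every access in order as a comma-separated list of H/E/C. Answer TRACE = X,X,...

TRACE = E,E,E,H,H,H,H,C,C,H

step 0: bank4 None->6 [EMPTY]
step 1: bank2 None->4 [EMPTY]
step 2: bank3 None->4 [EMPTY]
step 3: bank3 4->4 [HIT]
step 4: bank4 6->6 [HIT]
step 5: bank3 4->4 [HIT]
step 6: bank2 4->4 [HIT]
step 7: bank3 4->12 [CONFLICT]
step 8: bank3 12->5 [CONFLICT]
step 9: bank0 13->13 [HIT]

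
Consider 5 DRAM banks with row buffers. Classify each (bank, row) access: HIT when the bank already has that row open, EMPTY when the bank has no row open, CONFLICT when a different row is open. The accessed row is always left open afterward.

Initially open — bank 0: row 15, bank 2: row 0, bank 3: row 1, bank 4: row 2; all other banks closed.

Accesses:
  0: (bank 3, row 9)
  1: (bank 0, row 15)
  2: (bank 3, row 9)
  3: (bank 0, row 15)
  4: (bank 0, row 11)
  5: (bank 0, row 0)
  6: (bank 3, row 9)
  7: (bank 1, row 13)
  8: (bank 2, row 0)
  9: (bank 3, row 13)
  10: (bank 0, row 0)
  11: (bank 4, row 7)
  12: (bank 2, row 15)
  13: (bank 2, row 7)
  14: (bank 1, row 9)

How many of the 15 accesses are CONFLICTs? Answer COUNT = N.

  [0] b3 r9: had r1 ⇒ C
  [1] b0 r15: had r15 ⇒ H
  [2] b3 r9: had r9 ⇒ H
  [3] b0 r15: had r15 ⇒ H
  [4] b0 r11: had r15 ⇒ C
  [5] b0 r0: had r11 ⇒ C
  [6] b3 r9: had r9 ⇒ H
  [7] b1 r13: no row ⇒ E
  [8] b2 r0: had r0 ⇒ H
  [9] b3 r13: had r9 ⇒ C
  [10] b0 r0: had r0 ⇒ H
  [11] b4 r7: had r2 ⇒ C
  [12] b2 r15: had r0 ⇒ C
  [13] b2 r7: had r15 ⇒ C
  [14] b1 r9: had r13 ⇒ C

COUNT = 8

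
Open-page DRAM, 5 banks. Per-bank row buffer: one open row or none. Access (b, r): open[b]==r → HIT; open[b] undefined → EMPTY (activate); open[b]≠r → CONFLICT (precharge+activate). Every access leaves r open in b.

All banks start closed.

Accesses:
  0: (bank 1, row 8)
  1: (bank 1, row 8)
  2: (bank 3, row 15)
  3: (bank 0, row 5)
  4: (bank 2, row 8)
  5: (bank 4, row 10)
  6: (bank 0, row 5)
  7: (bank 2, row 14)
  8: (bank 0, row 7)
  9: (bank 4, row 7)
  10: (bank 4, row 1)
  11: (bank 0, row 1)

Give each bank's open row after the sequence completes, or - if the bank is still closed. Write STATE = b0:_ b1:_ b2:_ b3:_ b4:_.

0: bank 1 row 8 — prev None → EMPTY
1: bank 1 row 8 — prev 8 → HIT
2: bank 3 row 15 — prev None → EMPTY
3: bank 0 row 5 — prev None → EMPTY
4: bank 2 row 8 — prev None → EMPTY
5: bank 4 row 10 — prev None → EMPTY
6: bank 0 row 5 — prev 5 → HIT
7: bank 2 row 14 — prev 8 → CONFLICT
8: bank 0 row 7 — prev 5 → CONFLICT
9: bank 4 row 7 — prev 10 → CONFLICT
10: bank 4 row 1 — prev 7 → CONFLICT
11: bank 0 row 1 — prev 7 → CONFLICT

STATE = b0:1 b1:8 b2:14 b3:15 b4:1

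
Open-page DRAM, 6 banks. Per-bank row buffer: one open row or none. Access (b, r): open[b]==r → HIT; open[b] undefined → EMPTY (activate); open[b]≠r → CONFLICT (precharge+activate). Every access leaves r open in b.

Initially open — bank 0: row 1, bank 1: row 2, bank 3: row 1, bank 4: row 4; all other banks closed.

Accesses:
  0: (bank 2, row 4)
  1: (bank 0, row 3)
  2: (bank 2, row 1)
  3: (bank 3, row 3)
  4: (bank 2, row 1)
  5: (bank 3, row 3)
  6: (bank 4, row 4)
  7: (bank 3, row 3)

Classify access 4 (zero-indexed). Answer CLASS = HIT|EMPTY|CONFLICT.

#0 (2,4) E
#1 (0,3) C  (was 1)
#2 (2,1) C  (was 4)
#3 (3,3) C  (was 1)
#4 (2,1) H  (was 1)
#5 (3,3) H  (was 3)
#6 (4,4) H  (was 4)
#7 (3,3) H  (was 3)

CLASS = HIT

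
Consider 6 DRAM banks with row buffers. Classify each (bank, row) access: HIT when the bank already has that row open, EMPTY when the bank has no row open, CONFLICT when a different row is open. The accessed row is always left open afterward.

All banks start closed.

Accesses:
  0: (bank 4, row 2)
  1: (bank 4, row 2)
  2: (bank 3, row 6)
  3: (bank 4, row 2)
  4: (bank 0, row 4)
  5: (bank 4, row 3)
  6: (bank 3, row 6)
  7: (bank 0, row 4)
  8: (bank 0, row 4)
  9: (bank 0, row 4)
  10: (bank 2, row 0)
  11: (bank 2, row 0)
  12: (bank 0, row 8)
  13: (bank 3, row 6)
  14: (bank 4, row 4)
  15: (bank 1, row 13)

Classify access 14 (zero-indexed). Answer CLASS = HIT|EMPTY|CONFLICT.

CLASS = CONFLICT

step 0: bank4 None->2 [EMPTY]
step 1: bank4 2->2 [HIT]
step 2: bank3 None->6 [EMPTY]
step 3: bank4 2->2 [HIT]
step 4: bank0 None->4 [EMPTY]
step 5: bank4 2->3 [CONFLICT]
step 6: bank3 6->6 [HIT]
step 7: bank0 4->4 [HIT]
step 8: bank0 4->4 [HIT]
step 9: bank0 4->4 [HIT]
step 10: bank2 None->0 [EMPTY]
step 11: bank2 0->0 [HIT]
step 12: bank0 4->8 [CONFLICT]
step 13: bank3 6->6 [HIT]
step 14: bank4 3->4 [CONFLICT]
step 15: bank1 None->13 [EMPTY]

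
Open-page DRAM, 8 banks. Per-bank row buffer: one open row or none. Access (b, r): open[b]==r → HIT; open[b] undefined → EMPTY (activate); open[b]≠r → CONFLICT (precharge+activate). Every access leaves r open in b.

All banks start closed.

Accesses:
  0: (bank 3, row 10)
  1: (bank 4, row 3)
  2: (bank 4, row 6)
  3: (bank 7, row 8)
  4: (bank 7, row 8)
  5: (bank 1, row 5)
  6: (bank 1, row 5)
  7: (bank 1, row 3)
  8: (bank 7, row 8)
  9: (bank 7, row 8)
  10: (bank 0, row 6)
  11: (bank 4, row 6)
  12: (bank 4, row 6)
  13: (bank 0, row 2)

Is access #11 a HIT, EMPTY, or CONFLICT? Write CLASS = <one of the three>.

step 0: bank3 None->10 [EMPTY]
step 1: bank4 None->3 [EMPTY]
step 2: bank4 3->6 [CONFLICT]
step 3: bank7 None->8 [EMPTY]
step 4: bank7 8->8 [HIT]
step 5: bank1 None->5 [EMPTY]
step 6: bank1 5->5 [HIT]
step 7: bank1 5->3 [CONFLICT]
step 8: bank7 8->8 [HIT]
step 9: bank7 8->8 [HIT]
step 10: bank0 None->6 [EMPTY]
step 11: bank4 6->6 [HIT]
step 12: bank4 6->6 [HIT]
step 13: bank0 6->2 [CONFLICT]

CLASS = HIT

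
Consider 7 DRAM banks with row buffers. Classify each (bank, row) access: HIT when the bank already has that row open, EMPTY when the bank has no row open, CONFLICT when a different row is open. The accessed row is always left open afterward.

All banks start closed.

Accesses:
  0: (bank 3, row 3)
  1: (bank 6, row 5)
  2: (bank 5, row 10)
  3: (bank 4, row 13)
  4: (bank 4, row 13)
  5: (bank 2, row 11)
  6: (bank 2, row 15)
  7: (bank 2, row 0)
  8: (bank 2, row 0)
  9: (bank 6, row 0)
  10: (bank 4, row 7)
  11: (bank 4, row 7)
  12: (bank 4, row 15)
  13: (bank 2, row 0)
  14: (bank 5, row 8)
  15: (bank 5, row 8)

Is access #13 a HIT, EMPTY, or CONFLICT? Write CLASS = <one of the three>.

CLASS = HIT

0: bank 3 row 3 — prev None → EMPTY
1: bank 6 row 5 — prev None → EMPTY
2: bank 5 row 10 — prev None → EMPTY
3: bank 4 row 13 — prev None → EMPTY
4: bank 4 row 13 — prev 13 → HIT
5: bank 2 row 11 — prev None → EMPTY
6: bank 2 row 15 — prev 11 → CONFLICT
7: bank 2 row 0 — prev 15 → CONFLICT
8: bank 2 row 0 — prev 0 → HIT
9: bank 6 row 0 — prev 5 → CONFLICT
10: bank 4 row 7 — prev 13 → CONFLICT
11: bank 4 row 7 — prev 7 → HIT
12: bank 4 row 15 — prev 7 → CONFLICT
13: bank 2 row 0 — prev 0 → HIT
14: bank 5 row 8 — prev 10 → CONFLICT
15: bank 5 row 8 — prev 8 → HIT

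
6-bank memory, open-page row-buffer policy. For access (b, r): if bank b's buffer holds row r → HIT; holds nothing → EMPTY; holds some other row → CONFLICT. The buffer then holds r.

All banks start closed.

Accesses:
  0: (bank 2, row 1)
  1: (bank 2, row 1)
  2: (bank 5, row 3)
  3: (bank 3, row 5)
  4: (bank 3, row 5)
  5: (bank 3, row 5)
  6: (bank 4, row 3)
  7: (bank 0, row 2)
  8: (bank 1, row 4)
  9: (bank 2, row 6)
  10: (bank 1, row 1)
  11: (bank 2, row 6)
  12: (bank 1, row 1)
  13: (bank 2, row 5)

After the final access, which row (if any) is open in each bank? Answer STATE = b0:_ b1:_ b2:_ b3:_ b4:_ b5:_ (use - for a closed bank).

STATE = b0:2 b1:1 b2:5 b3:5 b4:3 b5:3

  [0] b2 r1: no row ⇒ E
  [1] b2 r1: had r1 ⇒ H
  [2] b5 r3: no row ⇒ E
  [3] b3 r5: no row ⇒ E
  [4] b3 r5: had r5 ⇒ H
  [5] b3 r5: had r5 ⇒ H
  [6] b4 r3: no row ⇒ E
  [7] b0 r2: no row ⇒ E
  [8] b1 r4: no row ⇒ E
  [9] b2 r6: had r1 ⇒ C
  [10] b1 r1: had r4 ⇒ C
  [11] b2 r6: had r6 ⇒ H
  [12] b1 r1: had r1 ⇒ H
  [13] b2 r5: had r6 ⇒ C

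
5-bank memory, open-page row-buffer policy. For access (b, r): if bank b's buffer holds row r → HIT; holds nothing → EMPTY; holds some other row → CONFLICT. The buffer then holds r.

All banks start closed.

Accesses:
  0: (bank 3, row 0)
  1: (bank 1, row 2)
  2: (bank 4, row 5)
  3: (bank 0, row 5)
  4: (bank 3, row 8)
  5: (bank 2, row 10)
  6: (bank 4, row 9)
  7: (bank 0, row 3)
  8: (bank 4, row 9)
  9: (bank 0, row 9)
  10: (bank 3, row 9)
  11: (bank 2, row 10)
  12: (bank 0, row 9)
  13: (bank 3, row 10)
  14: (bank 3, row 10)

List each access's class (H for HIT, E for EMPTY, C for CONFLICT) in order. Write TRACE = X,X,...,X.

#0 (3,0) E
#1 (1,2) E
#2 (4,5) E
#3 (0,5) E
#4 (3,8) C  (was 0)
#5 (2,10) E
#6 (4,9) C  (was 5)
#7 (0,3) C  (was 5)
#8 (4,9) H  (was 9)
#9 (0,9) C  (was 3)
#10 (3,9) C  (was 8)
#11 (2,10) H  (was 10)
#12 (0,9) H  (was 9)
#13 (3,10) C  (was 9)
#14 (3,10) H  (was 10)

TRACE = E,E,E,E,C,E,C,C,H,C,C,H,H,C,H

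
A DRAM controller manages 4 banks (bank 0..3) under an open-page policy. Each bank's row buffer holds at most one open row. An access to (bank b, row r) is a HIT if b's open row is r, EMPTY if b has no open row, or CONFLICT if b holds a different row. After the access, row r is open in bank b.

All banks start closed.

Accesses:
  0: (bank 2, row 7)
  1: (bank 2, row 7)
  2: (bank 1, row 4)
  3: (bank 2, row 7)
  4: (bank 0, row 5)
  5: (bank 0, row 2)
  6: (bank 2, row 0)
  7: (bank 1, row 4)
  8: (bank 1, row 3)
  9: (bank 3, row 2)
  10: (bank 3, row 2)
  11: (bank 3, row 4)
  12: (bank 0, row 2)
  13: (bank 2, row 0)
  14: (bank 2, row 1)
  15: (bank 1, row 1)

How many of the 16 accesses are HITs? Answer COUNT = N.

COUNT = 6

step 0: bank2 None->7 [EMPTY]
step 1: bank2 7->7 [HIT]
step 2: bank1 None->4 [EMPTY]
step 3: bank2 7->7 [HIT]
step 4: bank0 None->5 [EMPTY]
step 5: bank0 5->2 [CONFLICT]
step 6: bank2 7->0 [CONFLICT]
step 7: bank1 4->4 [HIT]
step 8: bank1 4->3 [CONFLICT]
step 9: bank3 None->2 [EMPTY]
step 10: bank3 2->2 [HIT]
step 11: bank3 2->4 [CONFLICT]
step 12: bank0 2->2 [HIT]
step 13: bank2 0->0 [HIT]
step 14: bank2 0->1 [CONFLICT]
step 15: bank1 3->1 [CONFLICT]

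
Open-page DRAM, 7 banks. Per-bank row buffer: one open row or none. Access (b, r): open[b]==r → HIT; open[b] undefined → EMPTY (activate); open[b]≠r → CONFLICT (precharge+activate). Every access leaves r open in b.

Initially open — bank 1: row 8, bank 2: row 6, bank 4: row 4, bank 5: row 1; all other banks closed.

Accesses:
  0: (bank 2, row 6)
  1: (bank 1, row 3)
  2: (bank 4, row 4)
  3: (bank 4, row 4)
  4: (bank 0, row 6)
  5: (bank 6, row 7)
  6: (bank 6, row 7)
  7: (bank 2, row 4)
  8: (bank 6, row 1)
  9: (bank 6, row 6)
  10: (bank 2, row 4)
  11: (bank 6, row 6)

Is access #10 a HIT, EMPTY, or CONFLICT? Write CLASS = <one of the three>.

CLASS = HIT

#0 (2,6) H  (was 6)
#1 (1,3) C  (was 8)
#2 (4,4) H  (was 4)
#3 (4,4) H  (was 4)
#4 (0,6) E
#5 (6,7) E
#6 (6,7) H  (was 7)
#7 (2,4) C  (was 6)
#8 (6,1) C  (was 7)
#9 (6,6) C  (was 1)
#10 (2,4) H  (was 4)
#11 (6,6) H  (was 6)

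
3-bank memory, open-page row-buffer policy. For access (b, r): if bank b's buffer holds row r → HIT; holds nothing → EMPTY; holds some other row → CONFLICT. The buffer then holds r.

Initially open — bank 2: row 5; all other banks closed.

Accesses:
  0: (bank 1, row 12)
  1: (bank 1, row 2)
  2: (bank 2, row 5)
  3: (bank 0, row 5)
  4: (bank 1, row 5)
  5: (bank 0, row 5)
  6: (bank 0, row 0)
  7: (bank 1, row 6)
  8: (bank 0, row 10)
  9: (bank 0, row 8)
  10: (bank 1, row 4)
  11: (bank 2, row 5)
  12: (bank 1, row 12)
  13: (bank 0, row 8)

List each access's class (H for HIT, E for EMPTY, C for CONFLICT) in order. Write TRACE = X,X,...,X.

TRACE = E,C,H,E,C,H,C,C,C,C,C,H,C,H

0: bank 1 row 12 — prev None → EMPTY
1: bank 1 row 2 — prev 12 → CONFLICT
2: bank 2 row 5 — prev 5 → HIT
3: bank 0 row 5 — prev None → EMPTY
4: bank 1 row 5 — prev 2 → CONFLICT
5: bank 0 row 5 — prev 5 → HIT
6: bank 0 row 0 — prev 5 → CONFLICT
7: bank 1 row 6 — prev 5 → CONFLICT
8: bank 0 row 10 — prev 0 → CONFLICT
9: bank 0 row 8 — prev 10 → CONFLICT
10: bank 1 row 4 — prev 6 → CONFLICT
11: bank 2 row 5 — prev 5 → HIT
12: bank 1 row 12 — prev 4 → CONFLICT
13: bank 0 row 8 — prev 8 → HIT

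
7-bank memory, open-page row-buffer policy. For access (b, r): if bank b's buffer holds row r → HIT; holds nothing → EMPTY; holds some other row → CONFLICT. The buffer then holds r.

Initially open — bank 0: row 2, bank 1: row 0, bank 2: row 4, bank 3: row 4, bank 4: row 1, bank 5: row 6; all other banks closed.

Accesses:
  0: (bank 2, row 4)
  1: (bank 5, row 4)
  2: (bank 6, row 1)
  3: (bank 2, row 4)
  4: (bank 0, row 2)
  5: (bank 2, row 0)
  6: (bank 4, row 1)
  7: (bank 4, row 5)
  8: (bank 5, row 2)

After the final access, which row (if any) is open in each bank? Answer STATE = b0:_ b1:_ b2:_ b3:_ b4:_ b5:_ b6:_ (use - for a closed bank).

  [0] b2 r4: had r4 ⇒ H
  [1] b5 r4: had r6 ⇒ C
  [2] b6 r1: no row ⇒ E
  [3] b2 r4: had r4 ⇒ H
  [4] b0 r2: had r2 ⇒ H
  [5] b2 r0: had r4 ⇒ C
  [6] b4 r1: had r1 ⇒ H
  [7] b4 r5: had r1 ⇒ C
  [8] b5 r2: had r4 ⇒ C

STATE = b0:2 b1:0 b2:0 b3:4 b4:5 b5:2 b6:1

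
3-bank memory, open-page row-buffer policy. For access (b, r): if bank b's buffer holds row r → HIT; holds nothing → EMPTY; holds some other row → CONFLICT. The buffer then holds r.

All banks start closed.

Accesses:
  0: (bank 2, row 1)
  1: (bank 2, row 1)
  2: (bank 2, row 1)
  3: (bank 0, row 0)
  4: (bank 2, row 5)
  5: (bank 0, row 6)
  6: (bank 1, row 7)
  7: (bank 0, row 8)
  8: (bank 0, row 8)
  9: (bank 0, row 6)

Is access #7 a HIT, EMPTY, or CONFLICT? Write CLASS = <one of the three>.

CLASS = CONFLICT

step 0: bank2 None->1 [EMPTY]
step 1: bank2 1->1 [HIT]
step 2: bank2 1->1 [HIT]
step 3: bank0 None->0 [EMPTY]
step 4: bank2 1->5 [CONFLICT]
step 5: bank0 0->6 [CONFLICT]
step 6: bank1 None->7 [EMPTY]
step 7: bank0 6->8 [CONFLICT]
step 8: bank0 8->8 [HIT]
step 9: bank0 8->6 [CONFLICT]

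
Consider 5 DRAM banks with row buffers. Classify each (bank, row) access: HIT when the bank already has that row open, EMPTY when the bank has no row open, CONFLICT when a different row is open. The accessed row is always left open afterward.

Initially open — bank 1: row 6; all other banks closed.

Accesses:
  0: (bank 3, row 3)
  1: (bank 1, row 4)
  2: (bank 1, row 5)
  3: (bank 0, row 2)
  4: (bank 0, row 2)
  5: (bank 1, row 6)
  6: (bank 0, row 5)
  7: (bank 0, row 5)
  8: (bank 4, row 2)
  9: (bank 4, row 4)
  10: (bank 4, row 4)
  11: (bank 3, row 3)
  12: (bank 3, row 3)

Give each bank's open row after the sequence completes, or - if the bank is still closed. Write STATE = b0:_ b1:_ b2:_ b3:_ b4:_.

#0 (3,3) E
#1 (1,4) C  (was 6)
#2 (1,5) C  (was 4)
#3 (0,2) E
#4 (0,2) H  (was 2)
#5 (1,6) C  (was 5)
#6 (0,5) C  (was 2)
#7 (0,5) H  (was 5)
#8 (4,2) E
#9 (4,4) C  (was 2)
#10 (4,4) H  (was 4)
#11 (3,3) H  (was 3)
#12 (3,3) H  (was 3)

STATE = b0:5 b1:6 b2:- b3:3 b4:4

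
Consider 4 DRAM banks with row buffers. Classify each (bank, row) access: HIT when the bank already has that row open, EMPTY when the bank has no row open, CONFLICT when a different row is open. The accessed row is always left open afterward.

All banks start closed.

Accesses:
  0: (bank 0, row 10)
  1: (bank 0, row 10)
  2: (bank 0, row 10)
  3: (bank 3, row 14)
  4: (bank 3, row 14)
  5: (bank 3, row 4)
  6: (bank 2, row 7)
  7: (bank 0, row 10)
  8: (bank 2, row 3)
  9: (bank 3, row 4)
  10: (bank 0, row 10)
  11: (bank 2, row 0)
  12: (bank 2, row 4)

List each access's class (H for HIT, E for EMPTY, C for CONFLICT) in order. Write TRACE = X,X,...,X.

0: bank 0 row 10 — prev None → EMPTY
1: bank 0 row 10 — prev 10 → HIT
2: bank 0 row 10 — prev 10 → HIT
3: bank 3 row 14 — prev None → EMPTY
4: bank 3 row 14 — prev 14 → HIT
5: bank 3 row 4 — prev 14 → CONFLICT
6: bank 2 row 7 — prev None → EMPTY
7: bank 0 row 10 — prev 10 → HIT
8: bank 2 row 3 — prev 7 → CONFLICT
9: bank 3 row 4 — prev 4 → HIT
10: bank 0 row 10 — prev 10 → HIT
11: bank 2 row 0 — prev 3 → CONFLICT
12: bank 2 row 4 — prev 0 → CONFLICT

TRACE = E,H,H,E,H,C,E,H,C,H,H,C,C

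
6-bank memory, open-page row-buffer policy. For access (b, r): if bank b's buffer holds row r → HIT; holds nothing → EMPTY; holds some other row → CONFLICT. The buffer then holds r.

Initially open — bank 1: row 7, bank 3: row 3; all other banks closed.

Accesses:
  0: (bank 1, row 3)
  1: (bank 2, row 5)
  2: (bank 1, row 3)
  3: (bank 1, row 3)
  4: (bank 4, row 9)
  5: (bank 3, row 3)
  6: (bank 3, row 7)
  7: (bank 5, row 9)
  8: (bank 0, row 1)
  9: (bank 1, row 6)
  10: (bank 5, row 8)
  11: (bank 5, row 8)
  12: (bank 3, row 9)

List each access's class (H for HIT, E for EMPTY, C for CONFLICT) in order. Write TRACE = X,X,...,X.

#0 (1,3) C  (was 7)
#1 (2,5) E
#2 (1,3) H  (was 3)
#3 (1,3) H  (was 3)
#4 (4,9) E
#5 (3,3) H  (was 3)
#6 (3,7) C  (was 3)
#7 (5,9) E
#8 (0,1) E
#9 (1,6) C  (was 3)
#10 (5,8) C  (was 9)
#11 (5,8) H  (was 8)
#12 (3,9) C  (was 7)

TRACE = C,E,H,H,E,H,C,E,E,C,C,H,C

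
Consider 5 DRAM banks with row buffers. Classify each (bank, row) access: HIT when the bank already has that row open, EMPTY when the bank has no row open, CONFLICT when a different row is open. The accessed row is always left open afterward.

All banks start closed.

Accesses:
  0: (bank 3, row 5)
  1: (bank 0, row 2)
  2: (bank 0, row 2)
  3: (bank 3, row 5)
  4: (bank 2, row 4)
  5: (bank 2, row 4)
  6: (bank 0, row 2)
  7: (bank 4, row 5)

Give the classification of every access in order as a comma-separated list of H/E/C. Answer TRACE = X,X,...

#0 (3,5) E
#1 (0,2) E
#2 (0,2) H  (was 2)
#3 (3,5) H  (was 5)
#4 (2,4) E
#5 (2,4) H  (was 4)
#6 (0,2) H  (was 2)
#7 (4,5) E

TRACE = E,E,H,H,E,H,H,E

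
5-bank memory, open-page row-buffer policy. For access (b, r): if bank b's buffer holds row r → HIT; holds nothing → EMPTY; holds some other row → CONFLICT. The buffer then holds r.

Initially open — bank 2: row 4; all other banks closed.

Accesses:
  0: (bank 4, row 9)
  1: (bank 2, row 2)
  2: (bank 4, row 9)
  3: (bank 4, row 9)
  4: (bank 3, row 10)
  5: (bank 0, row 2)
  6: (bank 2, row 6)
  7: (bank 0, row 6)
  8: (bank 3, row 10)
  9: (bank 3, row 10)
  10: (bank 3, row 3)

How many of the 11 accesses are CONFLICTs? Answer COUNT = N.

COUNT = 4

  [0] b4 r9: no row ⇒ E
  [1] b2 r2: had r4 ⇒ C
  [2] b4 r9: had r9 ⇒ H
  [3] b4 r9: had r9 ⇒ H
  [4] b3 r10: no row ⇒ E
  [5] b0 r2: no row ⇒ E
  [6] b2 r6: had r2 ⇒ C
  [7] b0 r6: had r2 ⇒ C
  [8] b3 r10: had r10 ⇒ H
  [9] b3 r10: had r10 ⇒ H
  [10] b3 r3: had r10 ⇒ C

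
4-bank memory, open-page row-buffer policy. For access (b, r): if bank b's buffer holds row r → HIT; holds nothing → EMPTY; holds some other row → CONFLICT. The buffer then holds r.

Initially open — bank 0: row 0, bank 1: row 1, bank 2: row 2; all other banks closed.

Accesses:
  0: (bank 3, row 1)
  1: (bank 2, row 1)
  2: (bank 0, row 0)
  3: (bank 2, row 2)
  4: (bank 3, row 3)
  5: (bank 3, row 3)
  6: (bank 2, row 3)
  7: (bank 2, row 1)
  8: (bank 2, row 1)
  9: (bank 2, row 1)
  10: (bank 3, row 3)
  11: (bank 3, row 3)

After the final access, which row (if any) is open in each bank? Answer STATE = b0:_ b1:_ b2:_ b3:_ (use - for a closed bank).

0: bank 3 row 1 — prev None → EMPTY
1: bank 2 row 1 — prev 2 → CONFLICT
2: bank 0 row 0 — prev 0 → HIT
3: bank 2 row 2 — prev 1 → CONFLICT
4: bank 3 row 3 — prev 1 → CONFLICT
5: bank 3 row 3 — prev 3 → HIT
6: bank 2 row 3 — prev 2 → CONFLICT
7: bank 2 row 1 — prev 3 → CONFLICT
8: bank 2 row 1 — prev 1 → HIT
9: bank 2 row 1 — prev 1 → HIT
10: bank 3 row 3 — prev 3 → HIT
11: bank 3 row 3 — prev 3 → HIT

STATE = b0:0 b1:1 b2:1 b3:3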